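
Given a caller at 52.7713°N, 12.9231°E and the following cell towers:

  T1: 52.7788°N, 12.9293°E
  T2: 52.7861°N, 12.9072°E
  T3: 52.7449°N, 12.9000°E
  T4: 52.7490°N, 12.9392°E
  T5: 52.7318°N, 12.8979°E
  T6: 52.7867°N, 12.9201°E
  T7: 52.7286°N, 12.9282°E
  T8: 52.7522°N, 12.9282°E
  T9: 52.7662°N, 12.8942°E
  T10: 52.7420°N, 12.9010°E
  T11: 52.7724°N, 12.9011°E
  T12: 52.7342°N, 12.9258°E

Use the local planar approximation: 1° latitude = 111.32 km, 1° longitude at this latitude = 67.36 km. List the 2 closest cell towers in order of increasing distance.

Distances from 52.7713°N, 12.9231°E:
T1: √((0.0075·111.32)² + (0.0062·67.36)²) = √(0.697058 + 0.174416) = 0.9335 km
T2: √((0.0148·111.32)² + (-0.0159·67.36)²) = √(2.714375 + 1.147092) = 1.9651 km
T3: √((-0.0264·111.32)² + (-0.0231·67.36)²) = √(8.636828 + 2.421186) = 3.3254 km
T4: √((-0.0223·111.32)² + (0.0161·67.36)²) = √(6.162488 + 1.176132) = 2.7090 km
T5: √((-0.0395·111.32)² + (-0.0252·67.36)²) = √(19.334840 + 2.881411) = 4.7134 km
T6: √((0.0154·111.32)² + (-0.0030·67.36)²) = √(2.938920 + 0.040836) = 1.7262 km
T7: √((-0.0427·111.32)² + (0.0051·67.36)²) = √(22.594469 + 0.118017) = 4.7658 km
T8: √((-0.0191·111.32)² + (0.0051·67.36)²) = √(4.520777 + 0.118017) = 2.1538 km
T9: √((-0.0051·111.32)² + (-0.0289·67.36)²) = √(0.322320 + 3.789656) = 2.0278 km
T10: √((-0.0293·111.32)² + (-0.0221·67.36)²) = √(10.638530 + 2.216097) = 3.5853 km
T11: √((0.0011·111.32)² + (-0.0220·67.36)²) = √(0.014994 + 2.196087) = 1.4870 km
T12: √((-0.0371·111.32)² + (0.0027·67.36)²) = √(17.056669 + 0.033077) = 4.1340 km
Sorted: T1 (0.9335 km) < T11 (1.4870 km) < T6 (1.7262 km) < T2 (1.9651 km) < …

T1, T11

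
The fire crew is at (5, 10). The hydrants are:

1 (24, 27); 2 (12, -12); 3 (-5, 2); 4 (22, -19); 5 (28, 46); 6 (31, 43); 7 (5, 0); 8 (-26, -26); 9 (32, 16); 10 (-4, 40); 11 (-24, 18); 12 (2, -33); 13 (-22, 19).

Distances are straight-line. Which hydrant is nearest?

7

Distances from (5, 10):
1: 25.5
2: 23.1
3: 12.8
4: 33.6
5: 42.7
6: 42.0
7: 10.0
8: 47.5
9: 27.7
10: 31.3
11: 30.1
12: 43.1
13: 28.5
Minimum: 7 at 10.0.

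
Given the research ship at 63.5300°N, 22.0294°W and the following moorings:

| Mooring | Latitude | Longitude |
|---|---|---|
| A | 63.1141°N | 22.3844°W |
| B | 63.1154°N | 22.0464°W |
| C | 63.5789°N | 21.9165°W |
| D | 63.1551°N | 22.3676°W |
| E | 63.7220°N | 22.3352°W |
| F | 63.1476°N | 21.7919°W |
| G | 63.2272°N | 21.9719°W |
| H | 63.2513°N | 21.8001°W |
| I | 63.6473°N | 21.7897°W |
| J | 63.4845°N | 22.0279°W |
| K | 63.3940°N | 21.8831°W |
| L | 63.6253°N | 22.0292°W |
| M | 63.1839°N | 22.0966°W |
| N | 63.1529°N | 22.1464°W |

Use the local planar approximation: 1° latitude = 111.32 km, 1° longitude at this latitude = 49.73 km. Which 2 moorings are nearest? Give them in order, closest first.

J, C

Distances from 63.5300°N, 22.0294°W:
A: 49.5497 km
B: 46.1610 km
C: 7.8202 km
D: 44.9954 km
E: 26.2315 km
F: 44.1769 km
G: 33.8288 km
H: 33.0541 km
I: 17.6805 km
J: 5.0656 km
K: 16.7970 km
L: 10.6088 km
M: 38.6725 km
N: 42.3801 km
Sorted: J (5.0656 km) < C (7.8202 km) < L (10.6088 km) < K (16.7970 km) < …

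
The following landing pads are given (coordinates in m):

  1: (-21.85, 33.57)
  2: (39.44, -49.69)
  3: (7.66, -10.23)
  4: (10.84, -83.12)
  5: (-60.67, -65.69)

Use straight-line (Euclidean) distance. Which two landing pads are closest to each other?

Pairwise distances:
1–2: 103.39 m
1–3: 52.81 m
1–4: 121.18 m
1–5: 106.58 m
2–3: 50.67 m
2–4: 43.99 m
2–5: 101.38 m
3–4: 72.96 m
3–5: 88.00 m
4–5: 73.60 m
Closest pair: 2–4 at 43.99 m.

2 and 4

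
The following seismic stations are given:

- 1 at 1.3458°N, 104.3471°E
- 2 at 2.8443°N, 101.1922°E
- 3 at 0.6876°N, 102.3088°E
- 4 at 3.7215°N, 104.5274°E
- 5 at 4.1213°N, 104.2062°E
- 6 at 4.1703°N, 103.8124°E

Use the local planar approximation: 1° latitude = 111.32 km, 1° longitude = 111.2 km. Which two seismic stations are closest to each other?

5 and 6

Pairwise distances:
1–2: 388.4645 km
1–3: 238.2077 km
1–4: 265.2218 km
1–5: 309.3657 km
1–6: 319.9959 km
2–3: 270.2914 km
2–4: 383.5143 km
2–5: 364.0581 km
2–6: 326.6238 km
3–4: 418.2452 km
3–5: 436.6053 km
3–6: 422.2117 km
4–5: 57.0657 km
4–6: 93.9019 km
5–6: 44.1290 km
Closest pair: 5–6 at 44.1290 km.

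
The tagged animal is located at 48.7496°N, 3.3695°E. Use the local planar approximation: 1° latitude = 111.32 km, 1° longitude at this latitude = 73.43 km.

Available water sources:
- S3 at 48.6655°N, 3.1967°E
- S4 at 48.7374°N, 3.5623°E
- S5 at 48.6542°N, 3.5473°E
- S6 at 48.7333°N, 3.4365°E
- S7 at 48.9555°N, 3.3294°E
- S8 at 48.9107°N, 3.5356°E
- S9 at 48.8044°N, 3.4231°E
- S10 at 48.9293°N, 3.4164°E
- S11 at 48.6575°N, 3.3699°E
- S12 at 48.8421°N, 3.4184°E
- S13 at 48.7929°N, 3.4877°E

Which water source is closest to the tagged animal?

Distances from 48.7496°N, 3.3695°E:
S3: √((-0.0841·111.32)² + (-0.1728·73.43)²) = √(87.647269 + 161.003209) = 15.7687 km
S4: √((-0.0122·111.32)² + (0.1928·73.43)²) = √(1.844446 + 200.429257) = 14.2223 km
S5: √((-0.0954·111.32)² + (0.1778·73.43)²) = √(112.782871 + 170.455324) = 16.8297 km
S6: √((-0.0163·111.32)² + (0.0670·73.43)²) = √(3.292468 + 24.204530) = 5.2438 km
S7: √((0.2059·111.32)² + (-0.0401·73.43)²) = √(525.362523 + 8.670333) = 23.1092 km
S8: √((0.1611·111.32)² + (0.1661·73.43)²) = √(321.615874 + 148.760052) = 21.6882 km
S9: √((0.0548·111.32)² + (0.0536·73.43)²) = √(37.214099 + 15.490899) = 7.2598 km
S10: √((0.1797·111.32)² + (0.0469·73.43)²) = √(400.168178 + 11.860220) = 20.2985 km
S11: √((-0.0921·111.32)² + (0.0004·73.43)²) = √(105.115233 + 0.000863) = 10.2526 km
S12: √((0.0925·111.32)² + (0.0489·73.43)²) = √(106.030268 + 12.893320) = 10.9052 km
S13: √((0.0433·111.32)² + (0.1182·73.43)²) = √(23.233904 + 75.332436) = 9.9281 km
Minimum: S6 at 5.2438 km.

S6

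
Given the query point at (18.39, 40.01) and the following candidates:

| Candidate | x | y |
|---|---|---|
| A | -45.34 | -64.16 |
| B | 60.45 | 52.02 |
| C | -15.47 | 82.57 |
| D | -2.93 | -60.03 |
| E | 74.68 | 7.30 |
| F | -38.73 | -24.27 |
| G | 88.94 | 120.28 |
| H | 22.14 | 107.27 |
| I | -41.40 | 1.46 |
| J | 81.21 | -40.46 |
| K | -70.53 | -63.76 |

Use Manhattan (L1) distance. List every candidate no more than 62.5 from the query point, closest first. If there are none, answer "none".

B

Distances from (18.39, 40.01):
A: 167.90
B: 54.07
C: 76.42
D: 121.36
E: 89.00
F: 121.40
G: 150.82
H: 71.01
I: 98.34
J: 143.29
K: 192.69
Threshold 62.5: B (54.07) is within range.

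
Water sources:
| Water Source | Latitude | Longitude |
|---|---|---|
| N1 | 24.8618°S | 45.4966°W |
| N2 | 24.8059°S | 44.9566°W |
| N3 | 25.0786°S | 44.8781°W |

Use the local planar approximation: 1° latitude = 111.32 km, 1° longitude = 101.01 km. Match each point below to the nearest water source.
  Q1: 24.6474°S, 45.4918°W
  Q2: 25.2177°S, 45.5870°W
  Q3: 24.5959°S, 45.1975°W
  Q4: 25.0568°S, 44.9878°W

Q1 at 24.6474°S, 45.4918°W:
  N1: √((-0.2144·111.32)² + (-0.0048·101.01)²) = √(569.634071 + 0.235078) = 23.8719 km
  N2: √((-0.1585·111.32)² + (0.5352·101.01)²) = √(311.318499 + 2922.543283) = 56.8671 km
  N3: √((-0.4312·111.32)² + (0.6137·101.01)²) = √(2304.113665 + 3842.739891) = 78.4019 km
  → nearest: N1 (23.8719 km)
Q2 at 25.2177°S, 45.5870°W:
  N1: √((0.3559·111.32)² + (0.0904·101.01)²) = √(1569.648363 + 83.380713) = 40.6575 km
  N2: √((0.4118·111.32)² + (0.6304·101.01)²) = √(2101.450090 + 4054.722632) = 78.4613 km
  N3: √((0.1391·111.32)² + (0.7089·101.01)²) = √(239.773209 + 5127.417661) = 73.2611 km
  → nearest: N1 (40.6575 km)
Q3 at 24.5959°S, 45.1975°W:
  N1: √((-0.2659·111.32)² + (-0.2991·101.01)²) = √(876.159290 + 912.770443) = 42.2957 km
  N2: √((-0.2100·111.32)² + (0.2409·101.01)²) = √(546.493480 + 592.109927) = 33.7432 km
  N3: √((-0.4827·111.32)² + (0.3194·101.01)²) = √(2887.360381 + 1040.874972) = 62.6756 km
  → nearest: N2 (33.7432 km)
Q4 at 25.0568°S, 44.9878°W:
  N1: √((0.1950·111.32)² + (-0.5088·101.01)²) = √(471.211215 + 2641.331724) = 55.7902 km
  N2: √((0.2509·111.32)² + (0.0312·101.01)²) = √(780.095402 + 9.932028) = 28.1074 km
  N3: √((-0.0218·111.32)² + (0.1097·101.01)²) = √(5.889242 + 122.784062) = 11.3434 km
  → nearest: N3 (11.3434 km)

Q1→N1; Q2→N1; Q3→N2; Q4→N3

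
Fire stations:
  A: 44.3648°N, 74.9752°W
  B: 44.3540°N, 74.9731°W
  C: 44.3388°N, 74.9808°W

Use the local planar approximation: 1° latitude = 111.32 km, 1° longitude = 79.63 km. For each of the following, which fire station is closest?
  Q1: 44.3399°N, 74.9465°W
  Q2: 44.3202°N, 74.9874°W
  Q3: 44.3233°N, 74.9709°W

Q1 at 44.3399°N, 74.9465°W:
  A: 3.5925 km
  B: 2.6363 km
  C: 2.7341 km
  → nearest: B (2.6363 km)
Q2 at 44.3202°N, 74.9874°W:
  A: 5.0590 km
  B: 3.9311 km
  C: 2.1362 km
  → nearest: C (2.1362 km)
Q3 at 44.3233°N, 74.9709°W:
  A: 4.6325 km
  B: 3.4220 km
  C: 1.8970 km
  → nearest: C (1.8970 km)

Q1→B; Q2→C; Q3→C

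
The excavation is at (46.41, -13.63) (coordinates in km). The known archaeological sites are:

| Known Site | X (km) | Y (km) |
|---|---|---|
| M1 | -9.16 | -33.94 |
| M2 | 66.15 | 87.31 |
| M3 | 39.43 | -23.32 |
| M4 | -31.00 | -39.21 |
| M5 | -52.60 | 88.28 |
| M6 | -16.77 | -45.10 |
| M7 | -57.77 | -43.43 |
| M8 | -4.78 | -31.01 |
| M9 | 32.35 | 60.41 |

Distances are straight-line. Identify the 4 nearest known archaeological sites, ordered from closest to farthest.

Distances from (46.41, -13.63):
M1: 59.17 km
M2: 102.85 km
M3: 11.94 km
M4: 81.53 km
M5: 142.09 km
M6: 70.58 km
M7: 108.36 km
M8: 54.06 km
M9: 75.36 km
Sorted: M3 (11.94 km) < M8 (54.06 km) < M1 (59.17 km) < M6 (70.58 km) < M9 (75.36 km) < M4 (81.53 km) < …

M3, M8, M1, M6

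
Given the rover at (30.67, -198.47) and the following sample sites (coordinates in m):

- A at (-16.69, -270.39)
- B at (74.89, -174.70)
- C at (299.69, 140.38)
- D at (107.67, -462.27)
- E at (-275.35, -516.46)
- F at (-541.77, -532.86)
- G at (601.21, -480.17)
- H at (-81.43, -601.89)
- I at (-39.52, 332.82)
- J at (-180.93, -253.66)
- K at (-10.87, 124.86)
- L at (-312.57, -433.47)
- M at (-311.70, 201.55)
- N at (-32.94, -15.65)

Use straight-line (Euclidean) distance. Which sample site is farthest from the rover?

F

Distances from (30.67, -198.47):
A: 86.11 m
B: 50.20 m
C: 432.66 m
D: 274.81 m
E: 441.32 m
F: 662.95 m
G: 636.29 m
H: 418.71 m
I: 535.91 m
J: 218.68 m
K: 325.99 m
L: 415.98 m
M: 526.53 m
N: 193.57 m
Maximum: F at 662.95 m.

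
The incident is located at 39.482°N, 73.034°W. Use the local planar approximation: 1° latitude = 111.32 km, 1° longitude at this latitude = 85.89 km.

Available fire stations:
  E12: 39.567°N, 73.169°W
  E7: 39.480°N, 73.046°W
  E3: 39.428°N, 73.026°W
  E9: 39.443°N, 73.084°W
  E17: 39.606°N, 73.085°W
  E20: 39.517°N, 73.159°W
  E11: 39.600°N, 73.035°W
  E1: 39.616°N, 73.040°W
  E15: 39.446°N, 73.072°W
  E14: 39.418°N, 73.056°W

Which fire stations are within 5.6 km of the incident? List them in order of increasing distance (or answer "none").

Distances from 39.482°N, 73.034°W:
E12: √((0.085·111.32)² + (-0.135·85.89)²) = √(89.53323 + 134.44750) = 14.966 km
E7: √((-0.002·111.32)² + (-0.012·85.89)²) = √(0.04957 + 1.06230) = 1.054 km
E3: √((-0.054·111.32)² + (0.008·85.89)²) = √(36.13549 + 0.47213) = 6.050 km
E9: √((-0.039·111.32)² + (-0.050·85.89)²) = √(18.84845 + 18.44273) = 6.107 km
E17: √((0.124·111.32)² + (-0.051·85.89)²) = √(190.54158 + 19.18782) = 14.482 km
E20: √((0.035·111.32)² + (-0.125·85.89)²) = √(15.18037 + 115.26706) = 11.421 km
E11: √((0.118·111.32)² + (-0.001·85.89)²) = √(172.54819 + 0.00738) = 13.136 km
E1: √((0.134·111.32)² + (-0.006·85.89)²) = √(222.51331 + 0.26558) = 14.926 km
E15: √((-0.036·111.32)² + (-0.038·85.89)²) = √(16.06022 + 10.65252) = 5.168 km
E14: √((-0.064·111.32)² + (-0.022·85.89)²) = √(50.75822 + 3.57051) = 7.371 km
Threshold 5.6 km: E7 (1.054 km), E15 (5.168 km) are within range.

E7, E15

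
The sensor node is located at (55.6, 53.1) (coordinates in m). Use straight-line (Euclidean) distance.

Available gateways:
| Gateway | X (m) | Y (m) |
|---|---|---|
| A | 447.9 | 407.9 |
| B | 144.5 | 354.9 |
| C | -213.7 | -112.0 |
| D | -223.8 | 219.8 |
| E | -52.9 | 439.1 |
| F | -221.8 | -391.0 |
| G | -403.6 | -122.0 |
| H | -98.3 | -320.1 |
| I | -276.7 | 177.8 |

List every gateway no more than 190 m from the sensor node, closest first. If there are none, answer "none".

Distances from (55.6, 53.1):
A: √((392.3)² + (354.8)²) = √(153899.290 + 125883.040) = 528.9 m
B: √((88.9)² + (301.8)²) = √(7903.210 + 91083.240) = 314.6 m
C: √((-269.3)² + (-165.1)²) = √(72522.490 + 27258.010) = 315.9 m
D: √((-279.4)² + (166.7)²) = √(78064.360 + 27788.890) = 325.4 m
E: √((-108.5)² + (386.0)²) = √(11772.250 + 148996.000) = 401.0 m
F: √((-277.4)² + (-444.1)²) = √(76950.760 + 197224.810) = 523.6 m
G: √((-459.2)² + (-175.1)²) = √(210864.640 + 30660.010) = 491.5 m
H: √((-153.9)² + (-373.2)²) = √(23685.210 + 139278.240) = 403.7 m
I: √((-332.3)² + (124.7)²) = √(110423.290 + 15550.090) = 354.9 m
Threshold 190 m: none within range.

none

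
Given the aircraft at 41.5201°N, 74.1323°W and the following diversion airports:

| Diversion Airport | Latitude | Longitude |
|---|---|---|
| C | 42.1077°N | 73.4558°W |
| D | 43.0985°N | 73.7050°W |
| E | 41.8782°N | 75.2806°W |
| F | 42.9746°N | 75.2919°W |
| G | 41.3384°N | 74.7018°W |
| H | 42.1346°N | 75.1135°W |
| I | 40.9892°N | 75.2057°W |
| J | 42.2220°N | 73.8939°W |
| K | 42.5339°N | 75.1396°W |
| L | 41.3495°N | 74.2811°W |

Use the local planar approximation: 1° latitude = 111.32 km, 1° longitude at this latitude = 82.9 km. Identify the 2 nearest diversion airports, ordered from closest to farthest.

Distances from 41.5201°N, 74.1323°W:
C: √((0.5876·111.32)² + (0.6765·82.9)²) = √(4278.681601 + 3145.173899) = 86.1618 km
D: √((1.5784·111.32)² + (0.4273·82.9)²) = √(30873.121339 + 1254.800973) = 179.2426 km
E: √((0.3581·111.32)² + (-1.1483·82.9)²) = √(1589.113940 + 9061.910963) = 103.2038 km
F: √((1.4545·111.32)² + (-1.1596·82.9)²) = √(26216.447795 + 9241.138399) = 188.3018 km
G: √((-0.1817·111.32)² + (-0.5695·82.9)²) = √(409.125218 + 2228.930453) = 51.3620 km
H: √((0.6145·111.32)² + (-0.9812·82.9)²) = √(4679.399990 + 6616.436369) = 106.2819 km
I: √((-0.5309·111.32)² + (-1.0734·82.9)²) = √(3492.784942 + 7918.305309) = 106.8227 km
J: √((0.7019·111.32)² + (0.2384·82.9)²) = √(6105.157610 + 390.590398) = 80.5962 km
K: √((1.0138·111.32)² + (-1.0073·82.9)²) = √(12736.525490 + 6973.113417) = 140.3910 km
L: √((-0.1706·111.32)² + (-0.1488·82.9)²) = √(360.665374 + 152.165054) = 22.6458 km
Sorted: L (22.6458 km) < G (51.3620 km) < J (80.5962 km) < C (86.1618 km) < …

L, G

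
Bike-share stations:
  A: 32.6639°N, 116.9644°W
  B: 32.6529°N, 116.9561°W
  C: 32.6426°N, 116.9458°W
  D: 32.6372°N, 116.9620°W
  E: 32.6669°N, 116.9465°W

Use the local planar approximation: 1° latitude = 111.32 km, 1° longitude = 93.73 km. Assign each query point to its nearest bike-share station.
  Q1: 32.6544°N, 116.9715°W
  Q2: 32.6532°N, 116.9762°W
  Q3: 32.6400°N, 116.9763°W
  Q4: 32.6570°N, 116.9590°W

Q1→A; Q2→A; Q3→D; Q4→B

Q1 at 32.6544°N, 116.9715°W:
  A: √((0.0095·111.32)² + (0.0071·93.73)²) = √(1.118391 + 0.442868) = 1.2495 km
  B: √((-0.0015·111.32)² + (0.0154·93.73)²) = √(0.027882 + 2.083525) = 1.4531 km
  C: √((-0.0118·111.32)² + (0.0257·93.73)²) = √(1.725482 + 5.802611) = 2.7437 km
  D: √((-0.0172·111.32)² + (0.0095·93.73)²) = √(3.666091 + 0.792874) = 2.1116 km
  E: √((0.0125·111.32)² + (0.0250·93.73)²) = √(1.936272 + 5.490821) = 2.7253 km
  → nearest: A (1.2495 km)
Q2 at 32.6532°N, 116.9762°W:
  A: √((0.0107·111.32)² + (0.0118·93.73)²) = √(1.418776 + 1.223267) = 1.6254 km
  B: √((-0.0003·111.32)² + (0.0201·93.73)²) = √(0.001115 + 3.549354) = 1.8843 km
  C: √((-0.0106·111.32)² + (0.0304·93.73)²) = √(1.392381 + 8.119035) = 3.0841 km
  D: √((-0.0160·111.32)² + (0.0142·93.73)²) = √(3.172388 + 1.771470) = 2.2235 km
  E: √((0.0137·111.32)² + (0.0297·93.73)²) = √(2.325881 + 7.749437) = 3.1742 km
  → nearest: A (1.6254 km)
Q3 at 32.6400°N, 116.9763°W:
  A: √((0.0239·111.32)² + (0.0119·93.73)²) = √(7.078516 + 1.244088) = 2.8849 km
  B: √((0.0129·111.32)² + (0.0202·93.73)²) = √(2.062176 + 3.584759) = 2.3763 km
  C: √((0.0026·111.32)² + (0.0305·93.73)²) = √(0.083771 + 8.172537) = 2.8734 km
  D: √((-0.0028·111.32)² + (0.0143·93.73)²) = √(0.097154 + 1.796509) = 1.3761 km
  E: √((0.0269·111.32)² + (0.0298·93.73)²) = √(8.967078 + 7.801709) = 4.0950 km
  → nearest: D (1.3761 km)
Q4 at 32.6570°N, 116.9590°W:
  A: √((0.0069·111.32)² + (-0.0054·93.73)²) = √(0.589990 + 0.256180) = 0.9199 km
  B: √((-0.0041·111.32)² + (0.0029·93.73)²) = √(0.208312 + 0.073884) = 0.5312 km
  C: √((-0.0144·111.32)² + (0.0132·93.73)²) = √(2.569635 + 1.530753) = 2.0249 km
  D: √((-0.0198·111.32)² + (-0.0030·93.73)²) = √(4.858216 + 0.079068) = 2.2220 km
  E: √((0.0099·111.32)² + (0.0125·93.73)²) = √(1.214554 + 1.372705) = 1.6085 km
  → nearest: B (0.5312 km)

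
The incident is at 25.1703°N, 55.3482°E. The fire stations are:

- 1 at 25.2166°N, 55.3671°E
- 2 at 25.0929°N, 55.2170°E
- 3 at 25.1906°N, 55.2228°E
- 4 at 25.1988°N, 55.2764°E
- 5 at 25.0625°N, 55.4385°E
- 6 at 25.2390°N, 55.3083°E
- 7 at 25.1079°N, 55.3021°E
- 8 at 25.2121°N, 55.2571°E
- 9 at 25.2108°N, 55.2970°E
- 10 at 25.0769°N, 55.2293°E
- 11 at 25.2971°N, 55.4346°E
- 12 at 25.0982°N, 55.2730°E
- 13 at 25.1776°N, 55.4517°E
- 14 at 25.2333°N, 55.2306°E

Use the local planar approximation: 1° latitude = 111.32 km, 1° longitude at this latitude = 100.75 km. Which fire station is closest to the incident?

1

Distances from 25.1703°N, 55.3482°E:
1: √((0.0463·111.32)² + (0.0189·100.75)²) = √(26.564912 + 3.625882) = 5.4946 km
2: √((-0.0774·111.32)² + (-0.1312·100.75)²) = √(74.238351 + 174.726099) = 15.7786 km
3: √((0.0203·111.32)² + (-0.1254·100.75)²) = √(5.106678 + 159.619219) = 12.8346 km
4: √((0.0285·111.32)² + (-0.0718·100.75)²) = √(10.065518 + 52.328586) = 7.8990 km
5: √((-0.1078·111.32)² + (0.0903·100.75)²) = √(144.007104 + 82.768600) = 15.0591 km
6: √((0.0687·111.32)² + (-0.0399·100.75)²) = √(58.487071 + 16.159797) = 8.6398 km
7: √((-0.0624·111.32)² + (-0.0461·100.75)²) = √(48.252028 + 21.572077) = 8.3561 km
8: √((0.0418·111.32)² + (-0.0911·100.75)²) = √(21.652047 + 84.241650) = 10.2905 km
9: √((0.0405·111.32)² + (-0.0512·100.75)²) = √(20.326212 + 26.609091) = 6.8509 km
10: √((-0.0934·111.32)² + (-0.1189·100.75)²) = √(108.103598 + 143.500634) = 15.8620 km
11: √((0.1268·111.32)² + (0.0864·100.75)²) = √(199.243840 + 75.773543) = 16.5836 km
12: √((-0.0721·111.32)² + (-0.0752·100.75)²) = √(64.419437 + 57.401837) = 11.0373 km
13: √((0.0073·111.32)² + (0.1035·100.75)²) = √(0.660377 + 108.735363) = 10.4592 km
14: √((0.0630·111.32)² + (-0.1176·100.75)²) = √(49.184413 + 140.379843) = 13.7682 km
Minimum: 1 at 5.4946 km.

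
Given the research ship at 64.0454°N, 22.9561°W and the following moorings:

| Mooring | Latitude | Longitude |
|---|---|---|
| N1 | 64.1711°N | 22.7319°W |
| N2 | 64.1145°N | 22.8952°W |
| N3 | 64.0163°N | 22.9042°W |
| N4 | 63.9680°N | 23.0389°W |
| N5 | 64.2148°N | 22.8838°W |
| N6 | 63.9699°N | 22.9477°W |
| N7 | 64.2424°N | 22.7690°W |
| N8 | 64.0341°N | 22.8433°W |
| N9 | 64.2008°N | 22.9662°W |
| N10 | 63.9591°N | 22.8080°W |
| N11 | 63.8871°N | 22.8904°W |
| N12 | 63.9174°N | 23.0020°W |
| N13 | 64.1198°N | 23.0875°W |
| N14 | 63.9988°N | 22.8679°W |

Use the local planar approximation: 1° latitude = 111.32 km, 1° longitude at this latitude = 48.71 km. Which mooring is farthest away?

N7

Distances from 64.0454°N, 22.9561°W:
N1: 17.7501 km
N2: 8.2444 km
N3: 4.1091 km
N4: 9.5134 km
N5: 19.1836 km
N6: 8.4146 km
N7: 23.7484 km
N8: 5.6366 km
N9: 17.3061 km
N10: 12.0139 km
N11: 17.9102 km
N12: 14.4233 km
N13: 10.4672 km
N14: 6.7356 km
Maximum: N7 at 23.7484 km.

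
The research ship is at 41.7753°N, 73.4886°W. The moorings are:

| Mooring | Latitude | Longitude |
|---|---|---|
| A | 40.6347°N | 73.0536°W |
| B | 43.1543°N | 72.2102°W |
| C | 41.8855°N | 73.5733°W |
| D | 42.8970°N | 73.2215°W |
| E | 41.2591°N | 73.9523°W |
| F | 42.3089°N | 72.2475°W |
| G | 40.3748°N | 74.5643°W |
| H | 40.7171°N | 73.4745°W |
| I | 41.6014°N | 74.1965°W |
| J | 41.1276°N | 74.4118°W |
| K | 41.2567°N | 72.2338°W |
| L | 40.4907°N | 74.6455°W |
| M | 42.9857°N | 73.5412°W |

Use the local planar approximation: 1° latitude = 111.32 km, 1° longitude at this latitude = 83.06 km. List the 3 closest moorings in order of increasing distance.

Distances from 41.7753°N, 73.4886°W:
A: √((-1.1406·111.32)² + (0.4350·83.06)²) = √(16121.785175 + 1305.456387) = 132.0123 km
B: √((1.3790·111.32)² + (1.2784·83.06)²) = √(23565.406066 + 11275.021469) = 186.6559 km
C: √((0.1102·111.32)² + (-0.0847·83.06)²) = √(150.490673 + 49.493786) = 14.1416 km
D: √((1.1217·111.32)² + (0.2671·83.06)²) = √(15591.928518 + 492.188690) = 126.8232 km
E: √((-0.5162·111.32)² + (-0.4637·83.06)²) = √(3302.040501 + 1483.399217) = 69.1769 km
F: √((0.5336·111.32)² + (1.2411·83.06)²) = √(3528.401818 + 10626.675152) = 118.9751 km
G: √((-1.4005·111.32)² + (-1.0757·83.06)²) = √(24305.951201 + 7983.001131) = 179.6913 km
H: √((-1.0582·111.32)² + (0.0141·83.06)²) = √(13876.562936 + 1.371583) = 117.8046 km
I: √((-0.1739·111.32)² + (-0.7079·83.06)²) = √(374.753381 + 3457.225266) = 61.9030 km
J: √((-0.6477·111.32)² + (-0.9232·83.06)²) = √(5198.693213 + 5879.974534) = 105.2553 km
K: √((-0.5186·111.32)² + (1.2548·83.06)²) = √(3332.816634 + 10862.577140) = 119.1444 km
L: √((-1.2846·111.32)² + (-1.1569·83.06)²) = √(20449.478195 + 9233.694373) = 172.2881 km
M: √((1.2104·111.32)² + (-0.0526·83.06)²) = √(18155.333264 + 19.087777) = 134.8125 km
Sorted: C (14.1416 km) < I (61.9030 km) < E (69.1769 km) < J (105.2553 km) < H (117.8046 km) < …

C, I, E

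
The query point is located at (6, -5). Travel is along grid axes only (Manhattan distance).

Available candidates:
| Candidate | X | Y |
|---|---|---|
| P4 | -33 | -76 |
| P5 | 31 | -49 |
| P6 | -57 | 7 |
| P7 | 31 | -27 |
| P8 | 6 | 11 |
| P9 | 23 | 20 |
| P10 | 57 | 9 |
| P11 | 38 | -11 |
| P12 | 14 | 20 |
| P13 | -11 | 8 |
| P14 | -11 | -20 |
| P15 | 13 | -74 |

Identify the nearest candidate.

Distances from (6, -5):
P4: 110
P5: 69
P6: 75
P7: 47
P8: 16
P9: 42
P10: 65
P11: 38
P12: 33
P13: 30
P14: 32
P15: 76
Minimum: P8 at 16.

P8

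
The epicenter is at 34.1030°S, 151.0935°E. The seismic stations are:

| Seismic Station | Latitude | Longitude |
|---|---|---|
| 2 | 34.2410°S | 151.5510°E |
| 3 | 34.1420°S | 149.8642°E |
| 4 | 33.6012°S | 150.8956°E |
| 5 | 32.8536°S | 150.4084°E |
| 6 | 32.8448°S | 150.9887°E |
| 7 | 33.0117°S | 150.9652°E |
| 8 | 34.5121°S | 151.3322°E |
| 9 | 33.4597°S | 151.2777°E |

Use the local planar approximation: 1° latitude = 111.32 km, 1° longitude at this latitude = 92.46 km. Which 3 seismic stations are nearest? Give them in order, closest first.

2, 8, 4

Distances from 34.1030°S, 151.0935°E:
2: 45.0036 km
3: 113.7440 km
4: 58.7809 km
5: 152.8288 km
6: 140.3976 km
7: 122.0613 km
8: 50.6071 km
9: 73.6095 km
Sorted: 2 (45.0036 km) < 8 (50.6071 km) < 4 (58.7809 km) < 9 (73.6095 km) < 3 (113.7440 km) < …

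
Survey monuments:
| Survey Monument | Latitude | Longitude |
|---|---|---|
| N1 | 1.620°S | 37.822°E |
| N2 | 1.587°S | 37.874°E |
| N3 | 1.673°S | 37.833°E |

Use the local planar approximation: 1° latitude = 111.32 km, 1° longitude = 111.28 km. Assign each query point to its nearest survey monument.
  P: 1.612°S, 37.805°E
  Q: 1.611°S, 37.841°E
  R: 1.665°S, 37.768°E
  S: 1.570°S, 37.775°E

P→N1; Q→N1; R→N3; S→N1

P at 1.612°S, 37.805°E:
  N1: √((-0.008·111.32)² + (0.017·111.28)²) = √(0.79310 + 3.57876) = 2.091 km
  N2: √((0.025·111.32)² + (0.069·111.28)²) = √(7.74509 + 58.95660) = 8.167 km
  N3: √((-0.061·111.32)² + (0.028·111.28)²) = √(46.11116 + 9.70846) = 7.471 km
  → nearest: N1 (2.091 km)
Q at 1.611°S, 37.841°E:
  N1: √((-0.009·111.32)² + (-0.019·111.28)²) = √(1.00376 + 4.47035) = 2.340 km
  N2: √((0.024·111.32)² + (0.033·111.28)²) = √(7.13787 + 13.48535) = 4.541 km
  N3: √((-0.062·111.32)² + (-0.008·111.28)²) = √(47.63540 + 0.79253) = 6.959 km
  → nearest: N1 (2.340 km)
R at 1.665°S, 37.768°E:
  N1: √((0.045·111.32)² + (0.054·111.28)²) = √(25.09409 + 36.10952) = 7.823 km
  N2: √((0.078·111.32)² + (0.106·111.28)²) = √(75.39379 + 139.13807) = 14.647 km
  N3: √((-0.008·111.32)² + (0.065·111.28)²) = √(0.79310 + 52.31918) = 7.288 km
  → nearest: N3 (7.288 km)
S at 1.570°S, 37.775°E:
  N1: √((-0.050·111.32)² + (0.047·111.28)²) = √(30.98036 + 27.35457) = 7.638 km
  N2: √((-0.017·111.32)² + (0.099·111.28)²) = √(3.58133 + 121.36812) = 11.178 km
  N3: √((-0.103·111.32)² + (0.058·111.28)²) = √(131.46824 + 41.65721) = 13.158 km
  → nearest: N1 (7.638 km)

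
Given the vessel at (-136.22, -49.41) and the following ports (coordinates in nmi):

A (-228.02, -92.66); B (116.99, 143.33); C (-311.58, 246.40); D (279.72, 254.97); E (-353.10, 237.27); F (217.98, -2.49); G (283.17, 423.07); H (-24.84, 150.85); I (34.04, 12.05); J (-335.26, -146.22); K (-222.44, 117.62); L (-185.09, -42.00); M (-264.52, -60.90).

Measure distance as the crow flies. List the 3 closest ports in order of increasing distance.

Distances from (-136.22, -49.41):
A: 101.48 nmi
B: 318.22 nmi
C: 343.88 nmi
D: 515.42 nmi
E: 359.48 nmi
F: 357.29 nmi
G: 631.76 nmi
H: 229.15 nmi
I: 181.01 nmi
J: 221.33 nmi
K: 187.97 nmi
L: 49.43 nmi
M: 128.81 nmi
Sorted: L (49.43 nmi) < A (101.48 nmi) < M (128.81 nmi) < I (181.01 nmi) < K (187.97 nmi) < …

L, A, M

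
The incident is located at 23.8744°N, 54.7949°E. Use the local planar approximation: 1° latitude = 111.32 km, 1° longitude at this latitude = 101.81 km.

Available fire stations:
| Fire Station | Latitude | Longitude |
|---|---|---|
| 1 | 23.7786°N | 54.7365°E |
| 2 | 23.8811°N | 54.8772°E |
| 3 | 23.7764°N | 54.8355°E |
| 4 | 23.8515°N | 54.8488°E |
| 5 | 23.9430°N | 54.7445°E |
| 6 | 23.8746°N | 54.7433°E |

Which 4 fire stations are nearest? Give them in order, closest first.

6, 4, 2, 5

Distances from 23.8744°N, 54.7949°E:
1: √((-0.0958·111.32)² + (-0.0584·101.81)²) = √(113.730622 + 35.351396) = 12.2099 km
2: √((0.0067·111.32)² + (0.0823·101.81)²) = √(0.556283 + 70.207021) = 8.4121 km
3: √((-0.0980·111.32)² + (0.0406·101.81)²) = √(119.014136 + 17.085707) = 11.6662 km
4: √((-0.0229·111.32)² + (0.0539·101.81)²) = √(6.498563 + 30.113304) = 6.0508 km
5: √((0.0686·111.32)² + (-0.0504·101.81)²) = √(58.316926 + 26.329460) = 9.2003 km
6: √((0.0002·111.32)² + (-0.0516·101.81)²) = √(0.000496 + 27.598170) = 5.2534 km
Sorted: 6 (5.2534 km) < 4 (6.0508 km) < 2 (8.4121 km) < 5 (9.2003 km) < 3 (11.6662 km) < 1 (12.2099 km)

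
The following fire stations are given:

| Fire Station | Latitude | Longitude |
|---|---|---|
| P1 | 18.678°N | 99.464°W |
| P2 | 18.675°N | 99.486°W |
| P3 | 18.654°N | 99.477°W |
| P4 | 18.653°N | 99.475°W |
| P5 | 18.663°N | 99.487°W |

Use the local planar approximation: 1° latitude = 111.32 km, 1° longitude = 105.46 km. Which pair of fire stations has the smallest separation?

Pairwise distances:
P3–P4: √((-0.001·111.32)² + (0.002·105.46)²) = √(0.01239 + 0.04449) = 0.238 km
P2–P5: √((-0.012·111.32)² + (-0.001·105.46)²) = √(1.78447 + 0.01112) = 1.340 km
P3–P5: √((0.009·111.32)² + (-0.010·105.46)²) = √(1.00376 + 1.11218) = 1.455 km
P4–P5: √((0.010·111.32)² + (-0.012·105.46)²) = √(1.23921 + 1.60154) = 1.685 km
P1–P2: √((-0.003·111.32)² + (-0.022·105.46)²) = √(0.11153 + 5.38296) = 2.344 km
P2–P3: √((-0.021·111.32)² + (0.009·105.46)²) = √(5.46493 + 0.90087) = 2.523 km
P2–P4: √((-0.022·111.32)² + (0.011·105.46)²) = √(5.99780 + 1.34574) = 2.710 km
P1–P5: √((-0.015·111.32)² + (-0.023·105.46)²) = √(2.78823 + 5.88344) = 2.945 km
P1–P3: √((-0.024·111.32)² + (-0.013·105.46)²) = √(7.13787 + 1.87959) = 3.003 km
P1–P4: √((-0.025·111.32)² + (-0.011·105.46)²) = √(7.74509 + 1.34574) = 3.015 km
Closest pair: P3–P4 at 0.238 km.

P3 and P4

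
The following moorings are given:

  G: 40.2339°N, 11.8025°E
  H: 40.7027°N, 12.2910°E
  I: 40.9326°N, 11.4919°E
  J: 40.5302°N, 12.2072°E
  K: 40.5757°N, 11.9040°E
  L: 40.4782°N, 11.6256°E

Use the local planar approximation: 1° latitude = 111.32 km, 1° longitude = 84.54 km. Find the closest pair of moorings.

H and J

Pairwise distances:
H–J: 20.4679 km
K–L: 25.9180 km
J–K: 26.1282 km
G–L: 31.0363 km
H–K: 35.6409 km
G–K: 39.0047 km
G–J: 47.5237 km
J–L: 49.5080 km
I–L: 51.8313 km
I–K: 52.8416 km
H–L: 61.5545 km
G–H: 66.5505 km
H–I: 72.2411 km
I–J: 75.2556 km
G–I: 82.0921 km
Closest pair: H–J at 20.4679 km.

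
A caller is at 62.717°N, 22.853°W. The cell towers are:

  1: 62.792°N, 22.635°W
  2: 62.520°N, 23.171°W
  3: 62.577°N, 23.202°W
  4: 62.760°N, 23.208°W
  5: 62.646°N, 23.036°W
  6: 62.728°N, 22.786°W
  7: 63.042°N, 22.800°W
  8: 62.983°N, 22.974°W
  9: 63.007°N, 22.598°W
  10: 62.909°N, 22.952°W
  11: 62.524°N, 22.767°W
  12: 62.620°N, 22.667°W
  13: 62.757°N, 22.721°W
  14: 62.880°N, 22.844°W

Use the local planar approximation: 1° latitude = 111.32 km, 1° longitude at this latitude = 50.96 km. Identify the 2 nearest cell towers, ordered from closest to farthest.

Distances from 62.717°N, 22.853°W:
1: 13.897 km
2: 27.268 km
3: 23.647 km
4: 18.713 km
5: 12.224 km
6: 3.627 km
7: 36.280 km
8: 30.246 km
9: 34.800 km
10: 21.961 km
11: 21.927 km
12: 14.368 km
13: 8.067 km
14: 18.151 km
Sorted: 6 (3.627 km) < 13 (8.067 km) < 5 (12.224 km) < 1 (13.897 km) < …

6, 13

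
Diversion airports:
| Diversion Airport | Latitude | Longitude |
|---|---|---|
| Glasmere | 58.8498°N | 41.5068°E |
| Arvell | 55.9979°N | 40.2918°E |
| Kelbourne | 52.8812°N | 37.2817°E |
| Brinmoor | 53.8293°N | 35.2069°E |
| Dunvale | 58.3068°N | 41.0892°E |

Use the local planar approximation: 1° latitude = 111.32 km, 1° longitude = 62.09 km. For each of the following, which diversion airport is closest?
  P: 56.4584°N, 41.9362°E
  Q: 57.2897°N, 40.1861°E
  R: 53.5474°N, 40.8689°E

P→Arvell; Q→Dunvale; R→Kelbourne

P at 56.4584°N, 41.9362°E:
  Glasmere: 267.5424 km
  Arvell: 114.2473 km
  Kelbourne: 492.0306 km
  Brinmoor: 510.1294 km
  Dunvale: 212.3782 km
  → nearest: Arvell (114.2473 km)
Q at 57.2897°N, 40.1861°E:
  Glasmere: 192.0566 km
  Arvell: 143.9529 km
  Kelbourne: 522.8385 km
  Brinmoor: 493.9302 km
  Dunvale: 126.3480 km
  → nearest: Dunvale (126.3480 km)
R at 53.5474°N, 40.8689°E:
  Glasmere: 591.5905 km
  Arvell: 275.1330 km
  Kelbourne: 234.7514 km
  Brinmoor: 352.9514 km
  Dunvale: 529.9929 km
  → nearest: Kelbourne (234.7514 km)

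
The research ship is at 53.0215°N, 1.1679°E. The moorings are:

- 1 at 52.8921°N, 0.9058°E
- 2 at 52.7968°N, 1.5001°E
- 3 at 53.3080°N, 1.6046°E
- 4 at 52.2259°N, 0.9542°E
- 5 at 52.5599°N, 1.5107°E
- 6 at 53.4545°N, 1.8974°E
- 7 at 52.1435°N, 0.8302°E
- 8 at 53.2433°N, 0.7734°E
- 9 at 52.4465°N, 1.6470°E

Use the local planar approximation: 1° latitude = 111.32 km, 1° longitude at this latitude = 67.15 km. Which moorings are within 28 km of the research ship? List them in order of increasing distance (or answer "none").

Distances from 53.0215°N, 1.1679°E:
1: √((-0.1294·111.32)² + (-0.2621·67.15)²) = √(207.498494 + 309.760528) = 22.7433 km
2: √((-0.2247·111.32)² + (0.3322·67.15)²) = √(625.680385 + 497.612510) = 33.5156 km
3: √((0.2865·111.32)² + (0.4367·67.15)²) = √(1017.174931 + 859.920729) = 43.3255 km
4: √((-0.7956·111.32)² + (-0.2137·67.15)²) = √(7843.970365 + 205.921209) = 89.7212 km
5: √((-0.4616·111.32)² + (0.3428·67.15)²) = √(2640.450289 + 529.875282) = 56.3056 km
6: √((0.4330·111.32)² + (0.7295·67.15)²) = √(2323.390386 + 2399.620848) = 68.7242 km
7: √((-0.8780·111.32)² + (-0.3377·67.15)²) = √(9552.904302 + 514.226147) = 100.3351 km
8: √((0.2218·111.32)² + (-0.3945·67.15)²) = √(609.634419 + 701.755862) = 36.2131 km
9: √((-0.5750·111.32)² + (0.4791·67.15)²) = √(4097.152081 + 1035.009595) = 71.6391 km
Threshold 28 km: 1 (22.7433 km) is within range.

1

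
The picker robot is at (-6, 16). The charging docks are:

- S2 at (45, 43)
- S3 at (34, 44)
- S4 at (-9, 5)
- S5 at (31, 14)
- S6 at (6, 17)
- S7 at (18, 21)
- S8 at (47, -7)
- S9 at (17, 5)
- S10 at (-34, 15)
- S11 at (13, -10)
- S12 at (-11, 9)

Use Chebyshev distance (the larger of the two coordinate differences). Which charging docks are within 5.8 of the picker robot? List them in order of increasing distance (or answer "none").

none

Distances from (-6, 16):
S2: max(|51|, |27|) = 51
S3: max(|40|, |28|) = 40
S4: max(|-3|, |-11|) = 11
S5: max(|37|, |-2|) = 37
S6: max(|12|, |1|) = 12
S7: max(|24|, |5|) = 24
S8: max(|53|, |-23|) = 53
S9: max(|23|, |-11|) = 23
S10: max(|-28|, |-1|) = 28
S11: max(|19|, |-26|) = 26
S12: max(|-5|, |-7|) = 7
Threshold 5.8: none within range.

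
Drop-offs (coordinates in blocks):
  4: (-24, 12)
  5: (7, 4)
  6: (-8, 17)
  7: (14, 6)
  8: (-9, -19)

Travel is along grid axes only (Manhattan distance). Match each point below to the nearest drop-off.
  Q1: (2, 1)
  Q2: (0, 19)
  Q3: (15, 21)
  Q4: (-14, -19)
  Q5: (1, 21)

Q1→5; Q2→6; Q3→7; Q4→8; Q5→6

Q1 at (2, 1):
  4: |-26| + |11| = 26 + 11 = 37 blocks
  5: |5| + |3| = 5 + 3 = 8 blocks
  6: |-10| + |16| = 10 + 16 = 26 blocks
  7: |12| + |5| = 12 + 5 = 17 blocks
  8: |-11| + |-20| = 11 + 20 = 31 blocks
  → nearest: 5 (8 blocks)
Q2 at (0, 19):
  4: |-24| + |-7| = 24 + 7 = 31 blocks
  5: |7| + |-15| = 7 + 15 = 22 blocks
  6: |-8| + |-2| = 8 + 2 = 10 blocks
  7: |14| + |-13| = 14 + 13 = 27 blocks
  8: |-9| + |-38| = 9 + 38 = 47 blocks
  → nearest: 6 (10 blocks)
Q3 at (15, 21):
  4: |-39| + |-9| = 39 + 9 = 48 blocks
  5: |-8| + |-17| = 8 + 17 = 25 blocks
  6: |-23| + |-4| = 23 + 4 = 27 blocks
  7: |-1| + |-15| = 1 + 15 = 16 blocks
  8: |-24| + |-40| = 24 + 40 = 64 blocks
  → nearest: 7 (16 blocks)
Q4 at (-14, -19):
  4: |-10| + |31| = 10 + 31 = 41 blocks
  5: |21| + |23| = 21 + 23 = 44 blocks
  6: |6| + |36| = 6 + 36 = 42 blocks
  7: |28| + |25| = 28 + 25 = 53 blocks
  8: |5| + |0| = 5 + 0 = 5 blocks
  → nearest: 8 (5 blocks)
Q5 at (1, 21):
  4: |-25| + |-9| = 25 + 9 = 34 blocks
  5: |6| + |-17| = 6 + 17 = 23 blocks
  6: |-9| + |-4| = 9 + 4 = 13 blocks
  7: |13| + |-15| = 13 + 15 = 28 blocks
  8: |-10| + |-40| = 10 + 40 = 50 blocks
  → nearest: 6 (13 blocks)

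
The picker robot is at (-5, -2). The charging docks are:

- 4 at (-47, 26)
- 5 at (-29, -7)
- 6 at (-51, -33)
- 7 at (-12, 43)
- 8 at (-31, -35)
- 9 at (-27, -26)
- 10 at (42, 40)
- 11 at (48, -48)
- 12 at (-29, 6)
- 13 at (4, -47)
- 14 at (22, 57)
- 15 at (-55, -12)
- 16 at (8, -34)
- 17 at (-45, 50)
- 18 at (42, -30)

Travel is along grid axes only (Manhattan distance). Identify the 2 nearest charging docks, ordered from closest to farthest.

5, 12

Distances from (-5, -2):
4: |-42| + |28| = 42 + 28 = 70
5: |-24| + |-5| = 24 + 5 = 29
6: |-46| + |-31| = 46 + 31 = 77
7: |-7| + |45| = 7 + 45 = 52
8: |-26| + |-33| = 26 + 33 = 59
9: |-22| + |-24| = 22 + 24 = 46
10: |47| + |42| = 47 + 42 = 89
11: |53| + |-46| = 53 + 46 = 99
12: |-24| + |8| = 24 + 8 = 32
13: |9| + |-45| = 9 + 45 = 54
14: |27| + |59| = 27 + 59 = 86
15: |-50| + |-10| = 50 + 10 = 60
16: |13| + |-32| = 13 + 32 = 45
17: |-40| + |52| = 40 + 52 = 92
18: |47| + |-28| = 47 + 28 = 75
Sorted: 5 (29) < 12 (32) < 16 (45) < 9 (46) < …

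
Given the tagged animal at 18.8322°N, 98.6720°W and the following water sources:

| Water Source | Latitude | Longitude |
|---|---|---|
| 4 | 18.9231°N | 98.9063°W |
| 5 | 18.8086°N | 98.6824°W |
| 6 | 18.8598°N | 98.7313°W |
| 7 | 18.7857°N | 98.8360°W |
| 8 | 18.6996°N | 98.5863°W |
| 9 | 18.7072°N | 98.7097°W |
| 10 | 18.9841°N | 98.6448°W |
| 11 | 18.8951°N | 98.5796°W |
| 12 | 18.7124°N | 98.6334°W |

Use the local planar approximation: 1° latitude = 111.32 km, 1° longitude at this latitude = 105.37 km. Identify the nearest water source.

Distances from 18.8322°N, 98.6720°W:
4: 26.6815 km
5: 2.8465 km
6: 6.9630 km
7: 18.0393 km
8: 17.3041 km
9: 14.4709 km
10: 17.1507 km
11: 11.9926 km
12: 13.9426 km
Minimum: 5 at 2.8465 km.

5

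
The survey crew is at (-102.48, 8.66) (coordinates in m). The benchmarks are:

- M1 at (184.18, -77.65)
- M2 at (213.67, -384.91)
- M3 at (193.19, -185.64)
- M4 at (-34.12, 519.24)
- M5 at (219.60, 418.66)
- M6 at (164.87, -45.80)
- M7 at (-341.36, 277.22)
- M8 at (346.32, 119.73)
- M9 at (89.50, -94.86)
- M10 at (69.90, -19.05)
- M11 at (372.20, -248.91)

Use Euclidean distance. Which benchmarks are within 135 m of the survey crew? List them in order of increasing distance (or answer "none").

none

Distances from (-102.48, 8.66):
M1: 299.37 m
M2: 504.82 m
M3: 353.80 m
M4: 515.14 m
M5: 521.38 m
M6: 272.84 m
M7: 359.43 m
M8: 462.34 m
M9: 218.11 m
M10: 174.59 m
M11: 540.06 m
Threshold 135 m: none within range.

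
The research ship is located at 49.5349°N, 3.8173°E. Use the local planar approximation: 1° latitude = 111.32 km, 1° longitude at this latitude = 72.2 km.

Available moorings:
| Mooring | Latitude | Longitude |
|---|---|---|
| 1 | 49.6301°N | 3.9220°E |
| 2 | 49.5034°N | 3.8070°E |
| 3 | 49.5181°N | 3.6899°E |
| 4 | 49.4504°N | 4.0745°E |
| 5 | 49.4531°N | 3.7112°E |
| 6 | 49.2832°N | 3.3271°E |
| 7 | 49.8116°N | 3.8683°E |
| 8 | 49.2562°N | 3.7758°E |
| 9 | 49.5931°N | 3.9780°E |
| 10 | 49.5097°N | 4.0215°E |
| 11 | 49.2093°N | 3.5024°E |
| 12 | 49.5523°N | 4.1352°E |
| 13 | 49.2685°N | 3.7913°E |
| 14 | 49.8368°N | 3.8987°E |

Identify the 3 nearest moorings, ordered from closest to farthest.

Distances from 49.5349°N, 3.8173°E:
1: √((0.0952·111.32)² + (0.1047·72.2)²) = √(112.310482 + 57.143621) = 13.0175 km
2: √((-0.0315·111.32)² + (-0.0103·72.2)²) = √(12.296103 + 0.553030) = 3.5846 km
3: √((-0.0168·111.32)² + (-0.1274·72.2)²) = √(3.497558 + 84.608355) = 9.3865 km
4: √((-0.0845·111.32)² + (0.2572·72.2)²) = √(88.482995 + 344.838958) = 20.8164 km
5: √((-0.0818·111.32)² + (-0.1061·72.2)²) = √(82.918799 + 58.682035) = 11.8996 km
6: √((-0.2517·111.32)² + (-0.4902·72.2)²) = √(785.078034 + 1252.624809) = 45.1409 km
7: √((0.2767·111.32)² + (0.0510·72.2)²) = √(948.778235 + 13.558597) = 31.0216 km
8: √((-0.2787·111.32)² + (-0.0415·72.2)²) = √(962.543427 + 8.977814) = 31.1692 km
9: √((0.0582·111.32)² + (0.1607·72.2)²) = √(41.975160 + 134.618934) = 13.2889 km
10: √((-0.0252·111.32)² + (0.2042·72.2)²) = √(7.869506 + 217.363126) = 15.0078 km
11: √((-0.3256·111.32)² + (-0.3149·72.2)²) = √(1313.757438 + 516.915692) = 42.7864 km
12: √((0.0174·111.32)² + (0.3179·72.2)²) = √(3.751845 + 526.811748) = 23.0340 km
13: √((-0.2664·111.32)² + (-0.0260·72.2)²) = √(879.457458 + 3.523880) = 29.7150 km
14: √((0.3019·111.32)² + (0.0814·72.2)²) = √(1129.464594 + 34.540069) = 34.1175 km
Sorted: 2 (3.5846 km) < 3 (9.3865 km) < 5 (11.8996 km) < 1 (13.0175 km) < 9 (13.2889 km) < …

2, 3, 5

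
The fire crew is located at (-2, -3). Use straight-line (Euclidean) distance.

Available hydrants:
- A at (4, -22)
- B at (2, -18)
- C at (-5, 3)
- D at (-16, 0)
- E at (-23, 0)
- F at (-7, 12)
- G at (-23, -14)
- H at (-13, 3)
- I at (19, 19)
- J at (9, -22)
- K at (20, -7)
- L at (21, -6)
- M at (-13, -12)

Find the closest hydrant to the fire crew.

C

Distances from (-2, -3):
A: √((6)² + (-19)²) = √(36.000 + 361.000) = 19.9
B: √((4)² + (-15)²) = √(16.000 + 225.000) = 15.5
C: √((-3)² + (6)²) = √(9.000 + 36.000) = 6.7
D: √((-14)² + (3)²) = √(196.000 + 9.000) = 14.3
E: √((-21)² + (3)²) = √(441.000 + 9.000) = 21.2
F: √((-5)² + (15)²) = √(25.000 + 225.000) = 15.8
G: √((-21)² + (-11)²) = √(441.000 + 121.000) = 23.7
H: √((-11)² + (6)²) = √(121.000 + 36.000) = 12.5
I: √((21)² + (22)²) = √(441.000 + 484.000) = 30.4
J: √((11)² + (-19)²) = √(121.000 + 361.000) = 22.0
K: √((22)² + (-4)²) = √(484.000 + 16.000) = 22.4
L: √((23)² + (-3)²) = √(529.000 + 9.000) = 23.2
M: √((-11)² + (-9)²) = √(121.000 + 81.000) = 14.2
Minimum: C at 6.7.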